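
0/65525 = 0 = 0.00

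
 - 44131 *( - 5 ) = 220655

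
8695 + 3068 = 11763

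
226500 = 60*3775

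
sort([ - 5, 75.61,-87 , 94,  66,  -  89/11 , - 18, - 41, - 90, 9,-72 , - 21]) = [ - 90, - 87,-72, - 41,  -  21,-18, - 89/11, - 5, 9,66, 75.61,94] 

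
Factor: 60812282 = 2^1*67^1*453823^1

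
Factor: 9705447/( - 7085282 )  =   - 2^(-1)*3^3*19^1*43^( - 1 )*18919^1*82387^( - 1 )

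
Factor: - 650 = -2^1*5^2*13^1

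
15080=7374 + 7706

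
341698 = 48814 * 7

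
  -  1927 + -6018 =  - 7945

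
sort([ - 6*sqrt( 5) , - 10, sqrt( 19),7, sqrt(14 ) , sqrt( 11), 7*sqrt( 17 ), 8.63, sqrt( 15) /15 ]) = [  -  6* sqrt( 5 ), - 10,  sqrt( 15)/15, sqrt(11 ), sqrt( 14) , sqrt(19), 7,  8.63, 7*sqrt( 17)] 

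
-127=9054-9181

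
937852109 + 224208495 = 1162060604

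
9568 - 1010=8558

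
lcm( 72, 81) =648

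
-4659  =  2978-7637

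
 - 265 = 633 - 898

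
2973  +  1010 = 3983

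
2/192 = 1/96 = 0.01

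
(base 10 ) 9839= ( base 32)9JF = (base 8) 23157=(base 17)200d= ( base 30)art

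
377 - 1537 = -1160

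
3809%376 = 49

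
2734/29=94 + 8/29  =  94.28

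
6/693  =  2/231 = 0.01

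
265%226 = 39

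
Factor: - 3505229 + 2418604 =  - 1086625= - 5^3 *8693^1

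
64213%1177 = 655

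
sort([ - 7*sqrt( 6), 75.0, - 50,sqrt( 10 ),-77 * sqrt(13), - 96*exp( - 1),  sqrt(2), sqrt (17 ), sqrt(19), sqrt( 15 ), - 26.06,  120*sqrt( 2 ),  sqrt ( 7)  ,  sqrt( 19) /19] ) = [ - 77 * sqrt (13), - 50, - 96*exp( - 1 ), - 26.06, - 7*sqrt(6 ),sqrt(19 )/19 , sqrt( 2 ),sqrt( 7), sqrt( 10 ),  sqrt( 15 ),  sqrt( 17 ),  sqrt( 19), 75.0,120*sqrt (2)]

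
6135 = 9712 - 3577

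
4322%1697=928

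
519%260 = 259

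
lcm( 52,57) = 2964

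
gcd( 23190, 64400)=10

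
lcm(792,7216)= 64944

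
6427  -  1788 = 4639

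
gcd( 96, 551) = 1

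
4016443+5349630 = 9366073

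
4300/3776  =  1 + 131/944 = 1.14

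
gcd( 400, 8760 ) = 40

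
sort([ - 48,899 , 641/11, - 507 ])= [ - 507, -48,  641/11, 899]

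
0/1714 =0 = 0.00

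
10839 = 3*3613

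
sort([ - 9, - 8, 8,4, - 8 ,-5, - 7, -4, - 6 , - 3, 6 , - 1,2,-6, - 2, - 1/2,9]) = [ - 9,  -  8, - 8,-7,-6, - 6, - 5, - 4, - 3, -2, - 1, - 1/2 , 2,4,6 , 8,9]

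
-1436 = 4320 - 5756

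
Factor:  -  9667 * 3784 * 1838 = -2^4*7^1*11^1*43^1*919^1 * 1381^1 = - 67233907664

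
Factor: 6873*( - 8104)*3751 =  - 208926168792 = - 2^3 *3^1*11^2 * 29^1*31^1*  79^1 * 1013^1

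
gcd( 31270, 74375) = 5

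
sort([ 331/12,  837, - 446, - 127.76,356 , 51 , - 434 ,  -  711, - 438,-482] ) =[- 711,- 482, - 446 ,-438,-434,- 127.76, 331/12  ,  51 , 356,837] 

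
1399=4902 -3503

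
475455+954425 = 1429880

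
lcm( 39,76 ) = 2964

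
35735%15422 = 4891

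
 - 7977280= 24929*( - 320 ) 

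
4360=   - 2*( -2180) 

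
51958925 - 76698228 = - 24739303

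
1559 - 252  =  1307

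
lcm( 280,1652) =16520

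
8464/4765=8464/4765 = 1.78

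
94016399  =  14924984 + 79091415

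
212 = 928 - 716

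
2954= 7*422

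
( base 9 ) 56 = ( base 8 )63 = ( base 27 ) 1o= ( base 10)51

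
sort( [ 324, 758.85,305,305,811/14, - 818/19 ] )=[ - 818/19, 811/14 , 305, 305,  324, 758.85]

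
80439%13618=12349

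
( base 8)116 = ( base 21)3F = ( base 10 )78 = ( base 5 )303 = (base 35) 28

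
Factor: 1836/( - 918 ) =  - 2 = -2^1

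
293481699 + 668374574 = 961856273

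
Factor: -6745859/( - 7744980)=2^( - 2)*3^( - 1)*5^ ( - 1 )*127^1*53117^1*129083^(-1 ) 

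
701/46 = 15 + 11/46 = 15.24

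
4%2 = 0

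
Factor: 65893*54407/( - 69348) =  - 2^ ( - 2)*3^ (  -  1) *41^1*131^1*503^1*1327^1*5779^( - 1)= - 3585040451/69348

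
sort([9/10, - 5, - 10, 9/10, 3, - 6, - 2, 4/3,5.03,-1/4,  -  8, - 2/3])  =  [ - 10, - 8,-6, - 5 , - 2, - 2/3, - 1/4, 9/10, 9/10, 4/3, 3, 5.03 ]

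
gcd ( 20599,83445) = 1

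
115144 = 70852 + 44292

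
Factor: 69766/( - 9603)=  - 2^1 * 3^ ( - 2)*11^( - 1)*97^( - 1)* 34883^1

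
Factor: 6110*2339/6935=2^1*13^1*19^( - 1)*47^1*73^( - 1 )*2339^1 =2858258/1387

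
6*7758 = 46548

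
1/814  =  1/814 = 0.00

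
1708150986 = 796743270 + 911407716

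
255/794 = 255/794=   0.32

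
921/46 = 20 + 1/46 = 20.02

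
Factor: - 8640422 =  - 2^1*7^1 * 41^1*15053^1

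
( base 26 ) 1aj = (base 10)955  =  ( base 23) 1ic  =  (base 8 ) 1673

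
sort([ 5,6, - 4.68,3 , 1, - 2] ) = [ - 4.68, - 2, 1,3 , 5, 6 ] 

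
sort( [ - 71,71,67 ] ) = [ - 71,67,71]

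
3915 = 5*783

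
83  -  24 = 59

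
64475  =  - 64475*( - 1 ) 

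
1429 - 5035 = -3606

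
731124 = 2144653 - 1413529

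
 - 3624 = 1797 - 5421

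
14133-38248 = -24115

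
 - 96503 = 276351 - 372854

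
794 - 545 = 249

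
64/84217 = 64/84217 = 0.00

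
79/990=79/990 = 0.08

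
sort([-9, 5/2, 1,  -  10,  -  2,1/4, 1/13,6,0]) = [ - 10, - 9, - 2 , 0,1/13,1/4,  1,  5/2,6]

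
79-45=34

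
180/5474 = 90/2737 = 0.03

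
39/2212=39/2212 = 0.02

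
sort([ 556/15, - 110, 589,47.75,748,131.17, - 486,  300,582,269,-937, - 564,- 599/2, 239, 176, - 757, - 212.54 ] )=[ - 937, - 757,- 564, - 486, - 599/2 , - 212.54, - 110,556/15, 47.75,131.17, 176,  239,269,300 , 582,589,748] 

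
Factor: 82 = 2^1*41^1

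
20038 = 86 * 233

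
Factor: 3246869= 29^1*103^1 * 1087^1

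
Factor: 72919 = 7^1*11^1 * 947^1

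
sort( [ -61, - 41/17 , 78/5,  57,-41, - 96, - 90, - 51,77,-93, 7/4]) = [-96,-93, - 90,-61,-51,-41, - 41/17,7/4,78/5,  57,77]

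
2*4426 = 8852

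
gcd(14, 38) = 2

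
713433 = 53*13461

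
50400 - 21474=28926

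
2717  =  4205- 1488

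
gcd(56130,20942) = 2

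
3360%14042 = 3360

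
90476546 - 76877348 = 13599198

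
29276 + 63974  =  93250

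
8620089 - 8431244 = 188845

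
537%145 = 102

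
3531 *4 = 14124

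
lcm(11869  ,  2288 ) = 189904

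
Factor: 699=3^1*233^1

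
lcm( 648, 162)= 648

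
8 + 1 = 9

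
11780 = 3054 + 8726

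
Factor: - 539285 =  - 5^1*107857^1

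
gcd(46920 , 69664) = 8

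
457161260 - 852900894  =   - 395739634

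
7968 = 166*48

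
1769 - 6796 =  - 5027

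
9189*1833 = 16843437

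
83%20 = 3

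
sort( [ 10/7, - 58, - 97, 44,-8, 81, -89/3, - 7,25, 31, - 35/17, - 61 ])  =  [ - 97, - 61,-58, - 89/3,-8, - 7, - 35/17, 10/7,25, 31,  44, 81]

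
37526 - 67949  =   - 30423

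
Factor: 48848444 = 2^2*12212111^1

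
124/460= 31/115 = 0.27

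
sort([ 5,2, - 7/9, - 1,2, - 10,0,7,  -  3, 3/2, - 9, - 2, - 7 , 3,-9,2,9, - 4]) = [ - 10, - 9, - 9, - 7, - 4,-3, - 2, - 1 , - 7/9, 0,3/2, 2,2,2, 3,5,7, 9 ] 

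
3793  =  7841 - 4048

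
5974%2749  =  476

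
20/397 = 20/397 = 0.05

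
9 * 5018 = 45162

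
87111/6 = 14518+1/2 =14518.50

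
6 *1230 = 7380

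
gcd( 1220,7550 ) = 10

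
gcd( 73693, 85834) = 1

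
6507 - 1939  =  4568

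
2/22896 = 1/11448 = 0.00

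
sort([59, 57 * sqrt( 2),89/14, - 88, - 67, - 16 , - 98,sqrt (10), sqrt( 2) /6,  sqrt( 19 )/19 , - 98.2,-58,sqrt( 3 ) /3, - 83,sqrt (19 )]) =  [ - 98.2, - 98, - 88, - 83, - 67,  -  58, - 16, sqrt(19 )/19, sqrt( 2 )/6, sqrt( 3)/3,sqrt ( 10),sqrt( 19 ) , 89/14,59,57*sqrt (2 ) ]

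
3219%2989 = 230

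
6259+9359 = 15618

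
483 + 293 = 776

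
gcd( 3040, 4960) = 160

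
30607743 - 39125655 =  - 8517912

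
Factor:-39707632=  - 2^4  *  2481727^1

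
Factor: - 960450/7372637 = -2^1 * 3^1*5^2 * 19^1*31^( - 1)*103^( - 1) * 337^1 * 2309^( - 1)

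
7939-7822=117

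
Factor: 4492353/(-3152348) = -2^(- 2 )*3^1*1151^1*1301^1*788087^(-1) 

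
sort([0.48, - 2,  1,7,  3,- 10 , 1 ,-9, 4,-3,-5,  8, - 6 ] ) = [ - 10, - 9, - 6,  -  5, - 3,-2, 0.48,1, 1,3,4,7, 8 ] 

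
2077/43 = 2077/43 = 48.30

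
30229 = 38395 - 8166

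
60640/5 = 12128 = 12128.00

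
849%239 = 132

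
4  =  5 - 1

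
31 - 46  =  -15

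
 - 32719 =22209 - 54928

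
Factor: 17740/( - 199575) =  - 2^2*3^( -2 )*5^( - 1) = - 4/45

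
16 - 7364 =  - 7348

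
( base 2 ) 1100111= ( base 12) 87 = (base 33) 34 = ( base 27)3m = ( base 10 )103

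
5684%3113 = 2571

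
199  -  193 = 6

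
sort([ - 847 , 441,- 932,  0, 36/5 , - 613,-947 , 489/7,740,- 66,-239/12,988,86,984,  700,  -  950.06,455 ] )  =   [  -  950.06, - 947,-932, - 847, - 613 ,-66  ,-239/12,0 , 36/5, 489/7,86, 441,455, 700, 740,984,988]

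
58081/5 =58081/5  =  11616.20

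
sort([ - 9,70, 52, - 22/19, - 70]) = [ - 70,-9,-22/19, 52 , 70]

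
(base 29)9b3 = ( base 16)1ed3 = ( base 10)7891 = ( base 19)12G6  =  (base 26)BHD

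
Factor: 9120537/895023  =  1013393/99447 = 3^(- 1)*37^1*61^1*449^1*33149^(-1)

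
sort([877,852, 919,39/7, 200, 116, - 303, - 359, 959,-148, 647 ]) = [ - 359, - 303, - 148, 39/7, 116, 200, 647, 852 , 877, 919, 959 ]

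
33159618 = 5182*6399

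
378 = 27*14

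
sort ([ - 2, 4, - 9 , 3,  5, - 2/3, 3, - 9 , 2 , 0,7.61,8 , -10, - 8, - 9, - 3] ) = [-10, - 9,-9 , - 9, - 8,  -  3 , - 2,  -  2/3, 0, 2,3 , 3,  4,  5, 7.61,8 ] 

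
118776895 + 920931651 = 1039708546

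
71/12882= 71/12882 = 0.01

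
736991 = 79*9329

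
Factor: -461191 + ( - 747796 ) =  - 1208987 = - 13^1*113^1*823^1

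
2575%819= 118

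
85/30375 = 17/6075=0.00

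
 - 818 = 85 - 903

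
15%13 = 2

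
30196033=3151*9583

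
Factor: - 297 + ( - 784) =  - 1081 = - 23^1 *47^1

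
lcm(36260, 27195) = 108780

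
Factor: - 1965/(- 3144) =5/8 =2^ ( - 3)*5^1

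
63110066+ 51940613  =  115050679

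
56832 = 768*74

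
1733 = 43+1690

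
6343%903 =22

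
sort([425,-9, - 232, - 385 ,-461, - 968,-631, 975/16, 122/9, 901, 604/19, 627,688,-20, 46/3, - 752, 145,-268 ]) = [ - 968,  -  752, - 631,-461,-385,-268,  -  232,-20, - 9, 122/9, 46/3, 604/19, 975/16, 145, 425, 627, 688,901 ]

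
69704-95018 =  - 25314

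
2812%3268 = 2812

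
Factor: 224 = 2^5*7^1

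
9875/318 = 31 + 17/318 = 31.05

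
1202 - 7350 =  - 6148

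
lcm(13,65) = 65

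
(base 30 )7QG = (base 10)7096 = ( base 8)15670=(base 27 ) 9jm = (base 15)2181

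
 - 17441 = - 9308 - 8133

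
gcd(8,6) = 2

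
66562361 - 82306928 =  - 15744567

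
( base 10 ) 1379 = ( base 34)16J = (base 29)1IG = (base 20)38j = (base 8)2543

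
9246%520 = 406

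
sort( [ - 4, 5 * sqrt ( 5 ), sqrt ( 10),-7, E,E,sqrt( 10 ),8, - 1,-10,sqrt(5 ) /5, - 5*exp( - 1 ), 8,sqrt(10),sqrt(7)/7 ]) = [ - 10 , - 7,-4,  -  5 * exp ( - 1), - 1,sqrt ( 7)/7,sqrt( 5 ) /5,E,E,  sqrt( 10),sqrt(10), sqrt(10),8, 8, 5*sqrt( 5)]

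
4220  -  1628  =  2592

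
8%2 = 0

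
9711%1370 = 121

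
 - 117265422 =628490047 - 745755469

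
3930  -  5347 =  - 1417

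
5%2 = 1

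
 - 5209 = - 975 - 4234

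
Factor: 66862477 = 11^1*6078407^1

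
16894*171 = 2888874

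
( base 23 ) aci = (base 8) 12720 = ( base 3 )21122211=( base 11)4217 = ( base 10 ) 5584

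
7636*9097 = 69464692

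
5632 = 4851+781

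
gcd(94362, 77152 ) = 2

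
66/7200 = 11/1200 = 0.01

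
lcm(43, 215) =215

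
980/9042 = 490/4521 = 0.11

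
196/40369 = 28/5767  =  0.00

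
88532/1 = 88532 = 88532.00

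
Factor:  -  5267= - 23^1*229^1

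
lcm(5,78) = 390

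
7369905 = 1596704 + 5773201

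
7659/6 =2553/2 = 1276.50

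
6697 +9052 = 15749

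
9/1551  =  3/517  =  0.01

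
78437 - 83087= - 4650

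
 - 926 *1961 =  - 1815886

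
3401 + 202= 3603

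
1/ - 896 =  -1/896= - 0.00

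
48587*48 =2332176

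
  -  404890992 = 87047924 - 491938916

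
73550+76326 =149876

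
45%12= 9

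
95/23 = 95/23 = 4.13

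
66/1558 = 33/779= 0.04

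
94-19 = 75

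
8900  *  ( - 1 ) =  - 8900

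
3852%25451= 3852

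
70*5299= 370930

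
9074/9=1008 + 2/9= 1008.22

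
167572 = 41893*4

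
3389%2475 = 914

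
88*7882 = 693616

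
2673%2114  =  559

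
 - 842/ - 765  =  842/765 = 1.10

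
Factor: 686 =2^1* 7^3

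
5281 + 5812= 11093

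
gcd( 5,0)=5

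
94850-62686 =32164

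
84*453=38052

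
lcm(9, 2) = 18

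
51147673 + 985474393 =1036622066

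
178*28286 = 5034908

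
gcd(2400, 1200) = 1200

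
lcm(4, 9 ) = 36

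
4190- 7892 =-3702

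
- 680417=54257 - 734674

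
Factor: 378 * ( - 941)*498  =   - 177137604 = -  2^2*3^4*7^1 *83^1*941^1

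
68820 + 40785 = 109605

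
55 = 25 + 30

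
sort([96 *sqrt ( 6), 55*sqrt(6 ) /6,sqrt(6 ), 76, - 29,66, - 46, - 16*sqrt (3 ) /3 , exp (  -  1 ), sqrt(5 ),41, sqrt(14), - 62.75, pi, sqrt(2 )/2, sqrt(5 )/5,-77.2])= [ - 77.2,  -  62.75, - 46, - 29, - 16*sqrt(3 ) /3,exp( - 1), sqrt(5)/5, sqrt(2)/2, sqrt(5 ), sqrt( 6),pi,sqrt( 14), 55*sqrt( 6 )/6, 41, 66, 76,96*sqrt ( 6 ) ] 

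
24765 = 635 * 39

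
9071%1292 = 27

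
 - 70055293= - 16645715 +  - 53409578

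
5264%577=71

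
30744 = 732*42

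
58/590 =29/295  =  0.10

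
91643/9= 91643/9 =10182.56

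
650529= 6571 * 99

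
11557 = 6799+4758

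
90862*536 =48702032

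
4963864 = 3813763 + 1150101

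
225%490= 225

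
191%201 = 191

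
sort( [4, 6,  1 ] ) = [1,4, 6]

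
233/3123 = 233/3123=0.07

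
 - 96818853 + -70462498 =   -  167281351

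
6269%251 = 245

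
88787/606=88787/606 =146.51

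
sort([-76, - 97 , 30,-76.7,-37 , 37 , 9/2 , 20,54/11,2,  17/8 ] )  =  [ - 97, - 76.7, - 76, - 37,2,17/8, 9/2,54/11,20 , 30 , 37]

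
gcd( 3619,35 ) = 7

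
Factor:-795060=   -  2^2*3^2*5^1*7^1*631^1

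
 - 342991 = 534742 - 877733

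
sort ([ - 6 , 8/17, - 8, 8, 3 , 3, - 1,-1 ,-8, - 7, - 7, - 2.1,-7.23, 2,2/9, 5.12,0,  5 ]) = [ - 8,-8,-7.23,-7, - 7,-6, - 2.1, - 1, - 1 , 0,2/9,8/17, 2, 3,3,  5, 5.12, 8 ] 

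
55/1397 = 5/127 = 0.04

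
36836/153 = 240 + 116/153=240.76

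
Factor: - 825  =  -3^1*5^2 * 11^1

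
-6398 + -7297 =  - 13695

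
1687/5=337 + 2/5 =337.40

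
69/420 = 23/140= 0.16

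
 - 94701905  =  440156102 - 534858007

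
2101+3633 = 5734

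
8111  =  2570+5541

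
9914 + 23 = 9937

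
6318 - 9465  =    -  3147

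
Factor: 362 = 2^1*181^1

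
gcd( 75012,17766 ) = 1974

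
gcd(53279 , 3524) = 1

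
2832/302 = 1416/151 = 9.38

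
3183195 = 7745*411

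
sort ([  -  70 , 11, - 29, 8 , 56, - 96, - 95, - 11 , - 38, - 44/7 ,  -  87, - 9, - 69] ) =[ - 96, - 95,-87 , - 70, - 69, - 38, - 29,  -  11 ,-9,-44/7,8, 11, 56 ] 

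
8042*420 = 3377640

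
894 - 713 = 181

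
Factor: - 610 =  - 2^1*5^1*61^1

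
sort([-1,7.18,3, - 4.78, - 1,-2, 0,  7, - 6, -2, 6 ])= [ - 6,-4.78, - 2, - 2,- 1 ,- 1, 0, 3,6,7, 7.18 ]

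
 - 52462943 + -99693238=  - 152156181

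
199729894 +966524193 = 1166254087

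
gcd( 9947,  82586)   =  7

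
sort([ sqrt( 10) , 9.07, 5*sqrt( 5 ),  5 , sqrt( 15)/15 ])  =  [sqrt(15 )/15, sqrt(10), 5, 9.07,5*sqrt( 5)] 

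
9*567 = 5103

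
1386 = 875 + 511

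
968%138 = 2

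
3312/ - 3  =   - 1104/1 = - 1104.00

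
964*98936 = 95374304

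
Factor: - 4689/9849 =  - 3^1 * 7^( - 2 )*67^( - 1)*521^1 = - 1563/3283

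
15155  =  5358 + 9797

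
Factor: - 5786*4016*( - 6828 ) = 158659340928 = 2^7*3^1*11^1*251^1*263^1*569^1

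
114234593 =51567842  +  62666751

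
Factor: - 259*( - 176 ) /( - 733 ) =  - 45584/733= - 2^4 * 7^1*11^1*37^1* 733^( - 1 ) 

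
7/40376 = 1/5768 = 0.00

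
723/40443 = 241/13481= 0.02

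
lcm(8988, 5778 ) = 80892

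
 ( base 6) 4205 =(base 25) 1CG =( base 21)22H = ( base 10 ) 941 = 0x3AD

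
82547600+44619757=127167357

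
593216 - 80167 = 513049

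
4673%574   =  81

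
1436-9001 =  - 7565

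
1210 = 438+772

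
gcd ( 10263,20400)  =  3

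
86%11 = 9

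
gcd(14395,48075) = 5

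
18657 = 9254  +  9403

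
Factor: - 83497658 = - 2^1*43^1* 970903^1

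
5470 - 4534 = 936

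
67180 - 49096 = 18084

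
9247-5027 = 4220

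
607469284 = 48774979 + 558694305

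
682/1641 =682/1641 = 0.42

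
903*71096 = 64199688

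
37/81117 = 37/81117 = 0.00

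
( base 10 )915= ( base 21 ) 21c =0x393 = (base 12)643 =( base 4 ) 32103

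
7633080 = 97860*78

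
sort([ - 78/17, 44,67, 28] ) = [-78/17, 28, 44, 67]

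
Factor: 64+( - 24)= 2^3*5^1 =40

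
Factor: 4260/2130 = 2 =2^1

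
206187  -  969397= - 763210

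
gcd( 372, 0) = 372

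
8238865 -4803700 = 3435165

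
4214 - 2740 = 1474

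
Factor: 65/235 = 13/47 = 13^1*47^( - 1)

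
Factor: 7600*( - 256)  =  - 2^12 * 5^2*19^1 = - 1945600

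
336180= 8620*39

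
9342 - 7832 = 1510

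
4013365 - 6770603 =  - 2757238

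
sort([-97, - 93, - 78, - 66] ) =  [-97,-93, - 78, - 66 ] 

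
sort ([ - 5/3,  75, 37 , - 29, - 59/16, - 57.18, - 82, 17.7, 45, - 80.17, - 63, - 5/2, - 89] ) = [ - 89, - 82, - 80.17, - 63 ,-57.18, - 29,-59/16, - 5/2, - 5/3,  17.7,37,45,75]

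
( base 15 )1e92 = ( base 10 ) 6662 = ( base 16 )1A06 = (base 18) 12A2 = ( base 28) 8DQ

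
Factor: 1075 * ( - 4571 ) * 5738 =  -28195527850 = - 2^1*5^2*7^1 *19^1 * 43^1*151^1 * 653^1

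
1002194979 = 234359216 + 767835763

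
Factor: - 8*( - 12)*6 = 2^6* 3^2 = 576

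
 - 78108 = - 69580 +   -  8528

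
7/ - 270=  - 1+263/270 = -0.03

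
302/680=151/340 = 0.44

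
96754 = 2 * 48377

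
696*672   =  467712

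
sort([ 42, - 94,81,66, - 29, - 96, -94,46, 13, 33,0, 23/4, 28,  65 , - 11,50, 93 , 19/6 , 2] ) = [ - 96,  -  94, - 94, - 29, - 11, 0, 2,  19/6, 23/4, 13,28,33, 42, 46, 50, 65, 66, 81, 93] 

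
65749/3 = 21916  +  1/3 = 21916.33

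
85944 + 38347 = 124291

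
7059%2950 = 1159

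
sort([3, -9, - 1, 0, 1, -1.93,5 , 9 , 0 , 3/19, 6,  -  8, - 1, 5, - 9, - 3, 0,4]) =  [-9,-9,  -  8, - 3,  -  1.93, - 1,-1, 0,0, 0, 3/19,1, 3, 4, 5, 5, 6,9 ]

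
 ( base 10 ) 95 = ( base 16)5f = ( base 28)3B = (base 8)137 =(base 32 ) 2v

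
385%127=4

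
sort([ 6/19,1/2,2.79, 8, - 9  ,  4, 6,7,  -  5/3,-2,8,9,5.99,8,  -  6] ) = [  -  9,-6,-2, - 5/3,  6/19, 1/2,2.79,4,5.99 , 6, 7, 8,8 , 8 , 9 ] 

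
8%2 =0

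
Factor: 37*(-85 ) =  - 5^1 * 17^1 * 37^1 = -3145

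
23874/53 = 450 + 24/53 = 450.45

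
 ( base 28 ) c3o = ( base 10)9516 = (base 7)36513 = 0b10010100101100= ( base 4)2110230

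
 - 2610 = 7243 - 9853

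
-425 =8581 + -9006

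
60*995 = 59700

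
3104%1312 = 480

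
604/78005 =604/78005 = 0.01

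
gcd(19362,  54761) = 7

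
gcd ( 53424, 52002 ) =18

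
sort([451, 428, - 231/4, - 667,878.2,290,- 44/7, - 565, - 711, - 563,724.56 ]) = [ - 711, - 667, - 565, - 563, - 231/4 , - 44/7,290, 428, 451, 724.56 , 878.2]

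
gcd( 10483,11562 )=1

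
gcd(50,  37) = 1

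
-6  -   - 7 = 1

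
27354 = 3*9118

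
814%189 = 58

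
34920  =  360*97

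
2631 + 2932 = 5563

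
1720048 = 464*3707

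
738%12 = 6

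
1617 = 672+945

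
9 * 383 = 3447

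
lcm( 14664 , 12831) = 102648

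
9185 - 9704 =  - 519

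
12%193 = 12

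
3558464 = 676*5264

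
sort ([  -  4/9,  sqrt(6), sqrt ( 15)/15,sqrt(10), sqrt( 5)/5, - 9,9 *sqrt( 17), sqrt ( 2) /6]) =[- 9,-4/9, sqrt(2 ) /6, sqrt( 15)/15,  sqrt(5)/5,  sqrt( 6) , sqrt( 10), 9*sqrt(17 )]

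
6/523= 6/523=0.01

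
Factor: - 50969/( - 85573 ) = 83^( - 1)*1031^( - 1)*50969^1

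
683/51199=683/51199= 0.01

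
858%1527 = 858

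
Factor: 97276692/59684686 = 48638346/29842343 = 2^1*3^1* 179^( - 1 )* 293^ (-1) * 569^ ( -1)  *  8106391^1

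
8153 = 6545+1608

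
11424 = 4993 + 6431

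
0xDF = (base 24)97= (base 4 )3133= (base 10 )223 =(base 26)8f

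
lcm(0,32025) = 0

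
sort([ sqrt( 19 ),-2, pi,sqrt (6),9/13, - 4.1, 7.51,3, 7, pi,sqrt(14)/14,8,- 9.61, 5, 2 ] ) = [ - 9.61, - 4.1 , - 2 , sqrt(14)/14,9/13,2,sqrt(6),  3, pi, pi, sqrt( 19 ), 5,  7 , 7.51, 8 ]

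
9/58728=3/19576= 0.00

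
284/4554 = 142/2277 = 0.06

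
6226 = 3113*2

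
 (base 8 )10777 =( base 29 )5DP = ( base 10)4607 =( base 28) 5OF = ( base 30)53h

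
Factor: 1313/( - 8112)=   -  101/624= - 2^(- 4) * 3^ ( - 1 )*13^( - 1 )*101^1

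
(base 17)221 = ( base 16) 265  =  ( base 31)JO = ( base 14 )31B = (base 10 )613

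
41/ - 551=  - 41/551= - 0.07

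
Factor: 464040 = 2^3 * 3^2 *5^1*1289^1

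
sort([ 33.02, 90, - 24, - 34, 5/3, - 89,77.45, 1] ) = [- 89,-34 , - 24,1,5/3, 33.02,77.45 , 90]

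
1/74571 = 1/74571 =0.00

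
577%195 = 187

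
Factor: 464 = 2^4*29^1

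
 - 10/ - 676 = 5/338 = 0.01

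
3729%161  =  26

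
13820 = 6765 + 7055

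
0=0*( - 74706)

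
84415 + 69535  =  153950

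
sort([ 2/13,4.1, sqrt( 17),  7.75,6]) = [ 2/13,  4.1, sqrt(17),  6,7.75 ]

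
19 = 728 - 709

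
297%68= 25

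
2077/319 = 6+163/319  =  6.51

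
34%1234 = 34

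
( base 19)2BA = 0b1110101101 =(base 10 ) 941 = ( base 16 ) 3AD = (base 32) td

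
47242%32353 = 14889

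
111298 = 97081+14217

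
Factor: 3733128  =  2^3*3^4*7^1* 823^1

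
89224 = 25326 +63898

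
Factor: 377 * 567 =213759 = 3^4* 7^1*13^1*29^1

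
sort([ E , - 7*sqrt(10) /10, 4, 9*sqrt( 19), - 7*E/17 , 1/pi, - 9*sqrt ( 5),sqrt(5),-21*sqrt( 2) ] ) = [ - 21*sqrt( 2) ,-9*sqrt( 5), - 7*sqrt( 10)/10,  -  7*E/17 , 1/pi  ,  sqrt( 5),E, 4,  9*sqrt( 19)]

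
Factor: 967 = 967^1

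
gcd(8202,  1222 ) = 2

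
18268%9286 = 8982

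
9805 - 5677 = 4128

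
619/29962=619/29962 = 0.02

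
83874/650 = 129 + 12/325 =129.04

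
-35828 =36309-72137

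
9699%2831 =1206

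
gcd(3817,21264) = 1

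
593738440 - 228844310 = 364894130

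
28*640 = 17920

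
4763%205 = 48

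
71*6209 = 440839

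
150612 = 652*231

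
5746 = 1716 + 4030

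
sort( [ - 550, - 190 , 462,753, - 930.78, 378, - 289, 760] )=[ - 930.78, - 550, - 289, - 190, 378, 462, 753, 760]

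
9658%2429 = 2371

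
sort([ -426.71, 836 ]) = [  -  426.71, 836] 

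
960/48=20 = 20.00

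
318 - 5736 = -5418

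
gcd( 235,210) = 5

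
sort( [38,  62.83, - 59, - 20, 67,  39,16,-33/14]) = [ - 59, - 20, - 33/14 , 16,38,39  ,  62.83,  67] 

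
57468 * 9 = 517212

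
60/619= 60/619 = 0.10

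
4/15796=1/3949=0.00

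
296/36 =8+2/9 = 8.22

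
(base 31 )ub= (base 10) 941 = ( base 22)1KH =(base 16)3ad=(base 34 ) RN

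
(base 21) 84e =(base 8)7052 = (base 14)1470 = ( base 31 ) 3NU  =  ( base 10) 3626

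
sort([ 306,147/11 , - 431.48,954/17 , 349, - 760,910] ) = [ - 760, - 431.48,147/11,954/17,306,349, 910]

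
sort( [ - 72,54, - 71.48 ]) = [ - 72, - 71.48,54 ]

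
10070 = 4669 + 5401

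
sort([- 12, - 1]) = [ - 12, - 1 ]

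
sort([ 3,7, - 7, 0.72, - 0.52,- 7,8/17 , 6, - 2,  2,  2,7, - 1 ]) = [ - 7,-7, - 2, - 1, - 0.52,  8/17, 0.72,  2,  2 , 3, 6,7,7] 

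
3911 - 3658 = 253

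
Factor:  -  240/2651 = -2^4 * 3^1 * 5^1*11^(  -  1 ) * 241^ (-1)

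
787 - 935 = -148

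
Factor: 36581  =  157^1*233^1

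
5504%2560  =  384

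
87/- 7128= -1 + 2347/2376 = - 0.01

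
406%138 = 130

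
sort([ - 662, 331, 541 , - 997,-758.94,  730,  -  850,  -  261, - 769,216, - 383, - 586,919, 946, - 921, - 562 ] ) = [ - 997,  -  921, - 850, - 769, - 758.94, - 662, - 586 , - 562, - 383, -261, 216,331, 541 , 730, 919,946 ]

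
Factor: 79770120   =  2^3*3^1*5^1*17^1*39103^1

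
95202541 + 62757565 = 157960106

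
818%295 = 228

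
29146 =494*59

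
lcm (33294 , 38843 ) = 233058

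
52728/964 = 54+168/241 =54.70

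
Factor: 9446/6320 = 4723/3160 = 2^( - 3 )*5^( - 1)*79^(- 1)*4723^1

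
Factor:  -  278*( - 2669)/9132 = 370991/4566 =2^( - 1)*3^( - 1 )*17^1*139^1*157^1 * 761^( - 1)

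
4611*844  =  3891684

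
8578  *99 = 849222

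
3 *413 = 1239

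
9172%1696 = 692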